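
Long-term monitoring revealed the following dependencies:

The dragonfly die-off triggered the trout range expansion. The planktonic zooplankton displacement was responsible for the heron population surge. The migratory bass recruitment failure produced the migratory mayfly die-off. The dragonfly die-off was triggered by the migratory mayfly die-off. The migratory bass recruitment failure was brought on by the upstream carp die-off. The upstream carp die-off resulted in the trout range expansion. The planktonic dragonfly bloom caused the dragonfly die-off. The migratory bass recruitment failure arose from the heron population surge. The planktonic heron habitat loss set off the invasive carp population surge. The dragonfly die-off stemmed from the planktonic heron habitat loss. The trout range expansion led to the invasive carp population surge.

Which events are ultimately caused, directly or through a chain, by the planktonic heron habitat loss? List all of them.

Direct effects: the dragonfly die-off, the invasive carp population surge.
2 steps out: the trout range expansion.
Not reachable from it: the planktonic zooplankton displacement, the planktonic dragonfly bloom, the heron population surge, the upstream carp die-off, the migratory bass recruitment failure, the migratory mayfly die-off.

the dragonfly die-off, the invasive carp population surge, the trout range expansion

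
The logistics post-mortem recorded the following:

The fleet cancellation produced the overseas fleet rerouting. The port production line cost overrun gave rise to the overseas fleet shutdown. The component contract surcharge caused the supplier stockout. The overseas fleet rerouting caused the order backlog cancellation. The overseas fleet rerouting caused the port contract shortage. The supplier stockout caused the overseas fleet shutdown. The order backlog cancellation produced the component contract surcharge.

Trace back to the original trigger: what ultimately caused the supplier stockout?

the fleet cancellation

Tracing upstream from the supplier stockout: the supplier stockout ← the component contract surcharge ← the order backlog cancellation ← the overseas fleet rerouting ← the fleet cancellation.
The fleet cancellation has no stated cause, so it is the root.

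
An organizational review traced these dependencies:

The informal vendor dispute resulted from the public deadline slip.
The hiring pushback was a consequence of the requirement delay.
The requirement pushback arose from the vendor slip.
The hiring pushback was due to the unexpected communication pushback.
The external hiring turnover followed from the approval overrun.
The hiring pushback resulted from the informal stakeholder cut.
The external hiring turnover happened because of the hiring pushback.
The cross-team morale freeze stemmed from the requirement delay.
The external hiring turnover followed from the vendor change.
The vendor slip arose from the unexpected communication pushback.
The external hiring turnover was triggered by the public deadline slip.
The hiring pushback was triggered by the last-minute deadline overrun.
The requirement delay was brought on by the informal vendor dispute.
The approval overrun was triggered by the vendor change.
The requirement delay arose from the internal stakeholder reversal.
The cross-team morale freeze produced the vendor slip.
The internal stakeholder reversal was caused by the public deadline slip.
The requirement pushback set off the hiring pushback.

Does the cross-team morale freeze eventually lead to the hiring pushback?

Yes

There is a causal chain: the cross-team morale freeze → the vendor slip → the requirement pushback → the hiring pushback.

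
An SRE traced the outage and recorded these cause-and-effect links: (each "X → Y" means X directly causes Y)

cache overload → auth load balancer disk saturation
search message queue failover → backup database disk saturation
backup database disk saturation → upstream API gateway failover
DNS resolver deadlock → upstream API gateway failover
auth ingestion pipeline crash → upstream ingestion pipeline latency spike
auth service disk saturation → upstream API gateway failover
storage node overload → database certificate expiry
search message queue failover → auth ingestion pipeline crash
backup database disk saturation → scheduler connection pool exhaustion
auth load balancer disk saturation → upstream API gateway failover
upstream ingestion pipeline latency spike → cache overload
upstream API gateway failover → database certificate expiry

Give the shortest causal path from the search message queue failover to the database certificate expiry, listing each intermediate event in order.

the search message queue failover → the backup database disk saturation
the backup database disk saturation → the upstream API gateway failover
the upstream API gateway failover → the database certificate expiry
Length: 3 steps.

the search message queue failover → the backup database disk saturation → the upstream API gateway failover → the database certificate expiry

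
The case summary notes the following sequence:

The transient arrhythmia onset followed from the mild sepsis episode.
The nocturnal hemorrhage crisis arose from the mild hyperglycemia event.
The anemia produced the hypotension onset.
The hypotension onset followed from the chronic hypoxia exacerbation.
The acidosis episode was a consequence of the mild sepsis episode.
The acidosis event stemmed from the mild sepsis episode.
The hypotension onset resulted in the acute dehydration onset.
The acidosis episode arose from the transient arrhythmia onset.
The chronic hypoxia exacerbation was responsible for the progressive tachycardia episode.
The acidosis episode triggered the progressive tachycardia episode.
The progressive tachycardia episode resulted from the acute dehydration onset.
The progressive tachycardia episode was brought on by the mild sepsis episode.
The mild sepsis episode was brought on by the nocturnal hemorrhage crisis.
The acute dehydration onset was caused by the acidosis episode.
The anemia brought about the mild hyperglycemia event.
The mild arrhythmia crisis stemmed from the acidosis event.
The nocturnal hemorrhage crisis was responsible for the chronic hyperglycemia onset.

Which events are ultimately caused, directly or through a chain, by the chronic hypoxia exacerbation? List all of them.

the acute dehydration onset, the hypotension onset, the progressive tachycardia episode

Direct effects: the hypotension onset, the progressive tachycardia episode.
2 steps out: the acute dehydration onset.
Not reachable from it: the anemia, the mild hyperglycemia event, the nocturnal hemorrhage crisis, the mild sepsis episode, the chronic hyperglycemia onset, the acidosis event, the transient arrhythmia onset, the acidosis episode, the mild arrhythmia crisis.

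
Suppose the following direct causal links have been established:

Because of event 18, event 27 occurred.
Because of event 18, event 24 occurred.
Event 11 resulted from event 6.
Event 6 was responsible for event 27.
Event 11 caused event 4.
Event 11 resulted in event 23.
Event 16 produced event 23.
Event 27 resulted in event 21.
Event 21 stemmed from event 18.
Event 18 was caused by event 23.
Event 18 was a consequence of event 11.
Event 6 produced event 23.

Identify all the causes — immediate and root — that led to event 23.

event 11, event 16, event 6

Immediate causes of event 23: event 6, event 11, event 16.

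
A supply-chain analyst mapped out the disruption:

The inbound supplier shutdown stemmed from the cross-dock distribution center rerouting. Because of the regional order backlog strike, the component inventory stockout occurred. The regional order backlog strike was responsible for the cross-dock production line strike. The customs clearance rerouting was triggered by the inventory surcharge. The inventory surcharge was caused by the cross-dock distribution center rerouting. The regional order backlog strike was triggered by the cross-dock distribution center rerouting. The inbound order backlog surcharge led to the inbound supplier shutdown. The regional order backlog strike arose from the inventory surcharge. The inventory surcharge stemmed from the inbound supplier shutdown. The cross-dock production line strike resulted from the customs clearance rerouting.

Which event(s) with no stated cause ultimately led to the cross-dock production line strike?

Tracing upstream from the cross-dock production line strike: the cross-dock production line strike ← the regional order backlog strike ← the cross-dock distribution center rerouting.
A separate upstream branch: the cross-dock production line strike ← the customs clearance rerouting ← the inventory surcharge ← the inbound supplier shutdown ← the inbound order backlog surcharge.
Each of those chain origins has no stated cause.

the cross-dock distribution center rerouting, the inbound order backlog surcharge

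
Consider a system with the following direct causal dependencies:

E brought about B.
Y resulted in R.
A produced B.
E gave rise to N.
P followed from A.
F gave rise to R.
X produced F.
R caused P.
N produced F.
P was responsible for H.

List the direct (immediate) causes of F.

N, X

Upstream contributors include E, but only N, X feed directly into F.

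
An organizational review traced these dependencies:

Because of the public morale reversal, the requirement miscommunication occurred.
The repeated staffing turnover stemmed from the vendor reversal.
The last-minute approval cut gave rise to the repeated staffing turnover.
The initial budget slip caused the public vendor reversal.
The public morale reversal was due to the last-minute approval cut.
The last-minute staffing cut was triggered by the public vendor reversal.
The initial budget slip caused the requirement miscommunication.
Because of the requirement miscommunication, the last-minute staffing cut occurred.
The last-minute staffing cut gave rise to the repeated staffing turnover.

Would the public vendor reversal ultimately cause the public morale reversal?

The public vendor reversal leads to the last-minute staffing cut, the repeated staffing turnover; the public morale reversal is not among them.

No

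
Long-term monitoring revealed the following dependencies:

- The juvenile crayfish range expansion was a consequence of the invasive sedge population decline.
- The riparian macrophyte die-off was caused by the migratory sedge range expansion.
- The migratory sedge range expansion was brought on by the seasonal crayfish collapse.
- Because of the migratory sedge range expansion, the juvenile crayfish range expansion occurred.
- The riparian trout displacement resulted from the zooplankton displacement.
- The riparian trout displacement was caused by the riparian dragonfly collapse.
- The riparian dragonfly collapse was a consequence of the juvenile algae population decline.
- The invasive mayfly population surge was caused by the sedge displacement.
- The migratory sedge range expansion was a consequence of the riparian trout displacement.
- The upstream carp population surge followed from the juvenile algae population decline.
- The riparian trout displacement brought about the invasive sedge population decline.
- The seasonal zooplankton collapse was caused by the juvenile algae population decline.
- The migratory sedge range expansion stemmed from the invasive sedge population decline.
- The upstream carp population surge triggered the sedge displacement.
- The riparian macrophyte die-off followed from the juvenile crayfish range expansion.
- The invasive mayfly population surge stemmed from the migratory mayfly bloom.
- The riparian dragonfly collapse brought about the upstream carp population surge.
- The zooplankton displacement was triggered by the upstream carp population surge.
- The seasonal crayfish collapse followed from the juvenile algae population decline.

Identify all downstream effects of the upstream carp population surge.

Direct effects: the zooplankton displacement, the sedge displacement.
2 steps out: the riparian trout displacement, the invasive mayfly population surge.
3 steps out: the invasive sedge population decline, the migratory sedge range expansion.
4 steps out: the juvenile crayfish range expansion, the riparian macrophyte die-off.
Not reachable from it: the migratory mayfly bloom, the juvenile algae population decline, the riparian dragonfly collapse, the seasonal zooplankton collapse, the seasonal crayfish collapse.

the invasive mayfly population surge, the invasive sedge population decline, the juvenile crayfish range expansion, the migratory sedge range expansion, the riparian macrophyte die-off, the riparian trout displacement, the sedge displacement, the zooplankton displacement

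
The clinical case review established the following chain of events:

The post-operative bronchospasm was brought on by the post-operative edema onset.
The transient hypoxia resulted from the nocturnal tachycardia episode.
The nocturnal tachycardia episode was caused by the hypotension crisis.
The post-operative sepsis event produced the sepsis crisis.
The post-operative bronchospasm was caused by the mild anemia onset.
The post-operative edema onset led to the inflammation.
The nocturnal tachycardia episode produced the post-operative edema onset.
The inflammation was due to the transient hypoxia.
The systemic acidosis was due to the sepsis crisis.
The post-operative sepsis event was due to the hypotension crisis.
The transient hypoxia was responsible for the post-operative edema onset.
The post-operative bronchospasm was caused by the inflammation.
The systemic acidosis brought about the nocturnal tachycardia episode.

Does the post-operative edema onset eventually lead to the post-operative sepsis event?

The post-operative edema onset leads to the inflammation, the post-operative bronchospasm; the post-operative sepsis event is not among them.

No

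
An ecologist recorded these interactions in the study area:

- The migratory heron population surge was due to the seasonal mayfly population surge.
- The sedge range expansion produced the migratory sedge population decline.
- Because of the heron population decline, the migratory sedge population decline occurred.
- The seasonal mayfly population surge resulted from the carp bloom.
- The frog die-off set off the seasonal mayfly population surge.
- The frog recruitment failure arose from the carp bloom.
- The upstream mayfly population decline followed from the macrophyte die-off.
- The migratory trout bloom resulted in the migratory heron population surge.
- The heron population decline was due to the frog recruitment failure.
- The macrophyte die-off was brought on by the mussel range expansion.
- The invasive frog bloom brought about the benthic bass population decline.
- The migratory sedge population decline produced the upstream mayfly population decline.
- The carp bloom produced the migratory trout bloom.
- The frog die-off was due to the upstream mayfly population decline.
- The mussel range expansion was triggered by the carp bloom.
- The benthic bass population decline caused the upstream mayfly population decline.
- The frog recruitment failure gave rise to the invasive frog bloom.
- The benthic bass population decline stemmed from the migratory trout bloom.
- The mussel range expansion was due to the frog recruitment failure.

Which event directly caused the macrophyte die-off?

Upstream contributors include the carp bloom, the frog recruitment failure, but only the mussel range expansion feeds directly into the macrophyte die-off.

the mussel range expansion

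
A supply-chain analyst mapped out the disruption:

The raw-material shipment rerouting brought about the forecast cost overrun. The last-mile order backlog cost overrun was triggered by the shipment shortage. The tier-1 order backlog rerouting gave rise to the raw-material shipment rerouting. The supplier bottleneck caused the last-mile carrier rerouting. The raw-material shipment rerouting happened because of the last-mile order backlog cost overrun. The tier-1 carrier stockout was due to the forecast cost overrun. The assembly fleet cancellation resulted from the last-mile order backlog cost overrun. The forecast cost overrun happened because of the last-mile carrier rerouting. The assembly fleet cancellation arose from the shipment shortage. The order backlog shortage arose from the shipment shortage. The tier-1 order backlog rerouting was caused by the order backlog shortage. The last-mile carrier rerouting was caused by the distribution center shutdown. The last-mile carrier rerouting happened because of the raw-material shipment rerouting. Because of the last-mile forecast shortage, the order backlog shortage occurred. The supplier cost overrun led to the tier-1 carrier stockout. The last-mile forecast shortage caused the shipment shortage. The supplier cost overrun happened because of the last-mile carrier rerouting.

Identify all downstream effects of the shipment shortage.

the assembly fleet cancellation, the forecast cost overrun, the last-mile carrier rerouting, the last-mile order backlog cost overrun, the order backlog shortage, the raw-material shipment rerouting, the supplier cost overrun, the tier-1 carrier stockout, the tier-1 order backlog rerouting

Direct effects: the order backlog shortage, the last-mile order backlog cost overrun, the assembly fleet cancellation.
2 steps out: the tier-1 order backlog rerouting, the raw-material shipment rerouting.
3 steps out: the last-mile carrier rerouting, the forecast cost overrun.
4 steps out: the supplier cost overrun, the tier-1 carrier stockout.
Not reachable from it: the last-mile forecast shortage, the supplier bottleneck, the distribution center shutdown.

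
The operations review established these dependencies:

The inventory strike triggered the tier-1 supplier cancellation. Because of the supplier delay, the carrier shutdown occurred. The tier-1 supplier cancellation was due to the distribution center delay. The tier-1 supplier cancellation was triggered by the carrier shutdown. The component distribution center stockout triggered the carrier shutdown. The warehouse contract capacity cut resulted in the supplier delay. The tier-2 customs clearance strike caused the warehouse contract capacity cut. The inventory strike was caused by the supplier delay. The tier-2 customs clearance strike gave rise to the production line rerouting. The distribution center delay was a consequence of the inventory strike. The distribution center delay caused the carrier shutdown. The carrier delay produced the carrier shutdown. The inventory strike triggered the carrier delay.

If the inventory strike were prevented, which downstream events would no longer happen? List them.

Downstream of the inventory strike: the carrier delay, the distribution center delay, the carrier shutdown, the tier-1 supplier cancellation.
Of those, still caused via another path: the carrier shutdown, the tier-1 supplier cancellation.
The remainder have no surviving cause.

the carrier delay, the distribution center delay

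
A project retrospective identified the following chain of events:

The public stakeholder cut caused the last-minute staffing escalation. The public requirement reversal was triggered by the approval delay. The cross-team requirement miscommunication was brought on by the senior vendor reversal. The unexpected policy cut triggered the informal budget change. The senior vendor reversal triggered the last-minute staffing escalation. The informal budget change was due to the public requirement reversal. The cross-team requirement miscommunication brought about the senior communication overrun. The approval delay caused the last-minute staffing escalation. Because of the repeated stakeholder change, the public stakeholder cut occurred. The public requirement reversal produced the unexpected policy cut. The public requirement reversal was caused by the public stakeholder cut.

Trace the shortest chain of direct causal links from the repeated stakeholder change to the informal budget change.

the repeated stakeholder change → the public stakeholder cut → the public requirement reversal → the informal budget change

the repeated stakeholder change → the public stakeholder cut
the public stakeholder cut → the public requirement reversal
the public requirement reversal → the informal budget change
Length: 3 steps.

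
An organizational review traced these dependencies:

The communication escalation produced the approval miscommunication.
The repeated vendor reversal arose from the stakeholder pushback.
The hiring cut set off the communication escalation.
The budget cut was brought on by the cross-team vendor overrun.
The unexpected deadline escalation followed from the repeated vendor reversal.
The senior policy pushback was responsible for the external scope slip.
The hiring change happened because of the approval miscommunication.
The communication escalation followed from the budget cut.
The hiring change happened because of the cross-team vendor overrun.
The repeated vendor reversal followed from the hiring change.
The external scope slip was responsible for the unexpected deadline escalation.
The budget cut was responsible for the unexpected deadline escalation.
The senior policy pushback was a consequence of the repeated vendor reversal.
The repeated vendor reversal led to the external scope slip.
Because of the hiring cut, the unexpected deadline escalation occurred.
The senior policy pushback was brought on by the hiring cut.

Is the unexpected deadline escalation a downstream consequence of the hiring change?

Yes

There is a causal chain: the hiring change → the repeated vendor reversal → the unexpected deadline escalation.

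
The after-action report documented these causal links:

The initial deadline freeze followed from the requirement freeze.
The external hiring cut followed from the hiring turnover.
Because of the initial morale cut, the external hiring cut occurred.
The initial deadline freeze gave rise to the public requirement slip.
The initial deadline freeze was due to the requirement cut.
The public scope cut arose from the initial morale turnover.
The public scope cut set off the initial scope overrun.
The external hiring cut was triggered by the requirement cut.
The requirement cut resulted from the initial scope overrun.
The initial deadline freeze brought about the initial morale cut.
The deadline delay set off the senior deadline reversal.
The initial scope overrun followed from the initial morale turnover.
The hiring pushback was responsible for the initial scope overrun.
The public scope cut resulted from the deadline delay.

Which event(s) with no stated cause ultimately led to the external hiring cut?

the deadline delay, the hiring pushback, the hiring turnover, the initial morale turnover, the requirement freeze

Tracing upstream from the external hiring cut: the external hiring cut ← the requirement cut ← the initial scope overrun ← the public scope cut ← the deadline delay.
A separate upstream branch: the external hiring cut ← the initial morale cut ← the initial deadline freeze ← the requirement freeze.
A separate upstream branch: the external hiring cut ← the requirement cut ← the initial scope overrun ← the hiring pushback.
A separate upstream branch: the external hiring cut ← the requirement cut ← the initial scope overrun ← the initial morale turnover.
A separate upstream branch: the external hiring cut ← the hiring turnover.
Each of those chain origins has no stated cause.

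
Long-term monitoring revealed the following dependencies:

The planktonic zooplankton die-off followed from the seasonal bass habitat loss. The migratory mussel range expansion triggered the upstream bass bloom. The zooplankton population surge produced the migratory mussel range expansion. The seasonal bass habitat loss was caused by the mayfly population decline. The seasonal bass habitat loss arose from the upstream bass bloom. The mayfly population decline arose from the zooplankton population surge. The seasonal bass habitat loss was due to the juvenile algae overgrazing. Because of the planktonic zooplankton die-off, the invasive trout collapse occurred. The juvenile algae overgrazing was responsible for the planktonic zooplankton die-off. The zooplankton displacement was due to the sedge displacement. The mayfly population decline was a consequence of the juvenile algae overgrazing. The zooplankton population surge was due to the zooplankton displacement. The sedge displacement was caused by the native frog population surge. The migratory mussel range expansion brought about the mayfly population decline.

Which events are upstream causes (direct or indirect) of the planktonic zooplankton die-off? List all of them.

Immediate causes of the planktonic zooplankton die-off: the juvenile algae overgrazing, the seasonal bass habitat loss.
Further upstream: the native frog population surge, the sedge displacement, the zooplankton displacement, the zooplankton population surge, the migratory mussel range expansion, the upstream bass bloom, the mayfly population decline.

the juvenile algae overgrazing, the mayfly population decline, the migratory mussel range expansion, the native frog population surge, the seasonal bass habitat loss, the sedge displacement, the upstream bass bloom, the zooplankton displacement, the zooplankton population surge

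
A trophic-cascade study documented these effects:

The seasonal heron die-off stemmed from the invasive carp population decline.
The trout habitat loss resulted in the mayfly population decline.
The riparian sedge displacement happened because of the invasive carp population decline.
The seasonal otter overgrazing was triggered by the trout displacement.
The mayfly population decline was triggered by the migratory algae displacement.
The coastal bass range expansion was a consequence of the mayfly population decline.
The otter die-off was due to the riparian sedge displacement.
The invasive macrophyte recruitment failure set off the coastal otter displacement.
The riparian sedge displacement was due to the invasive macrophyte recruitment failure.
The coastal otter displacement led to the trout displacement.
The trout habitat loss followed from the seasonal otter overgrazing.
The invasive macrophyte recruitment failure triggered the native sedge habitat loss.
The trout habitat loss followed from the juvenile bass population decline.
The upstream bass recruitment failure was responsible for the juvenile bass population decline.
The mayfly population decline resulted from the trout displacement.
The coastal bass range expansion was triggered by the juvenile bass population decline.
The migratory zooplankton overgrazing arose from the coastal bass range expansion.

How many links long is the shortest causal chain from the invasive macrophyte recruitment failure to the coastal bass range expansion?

4

Shortest chain: the invasive macrophyte recruitment failure → the coastal otter displacement → the trout displacement → the mayfly population decline → the coastal bass range expansion.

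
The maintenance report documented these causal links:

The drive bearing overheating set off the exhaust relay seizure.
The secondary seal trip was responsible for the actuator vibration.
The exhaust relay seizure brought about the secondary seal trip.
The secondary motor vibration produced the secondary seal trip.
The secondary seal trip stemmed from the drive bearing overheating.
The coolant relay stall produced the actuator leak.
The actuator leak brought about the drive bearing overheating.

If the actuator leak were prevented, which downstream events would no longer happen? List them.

Downstream of the actuator leak: the drive bearing overheating, the exhaust relay seizure, the secondary seal trip, the actuator vibration.
Of those, still caused via another path: the secondary seal trip, the actuator vibration.
The remainder have no surviving cause.

the drive bearing overheating, the exhaust relay seizure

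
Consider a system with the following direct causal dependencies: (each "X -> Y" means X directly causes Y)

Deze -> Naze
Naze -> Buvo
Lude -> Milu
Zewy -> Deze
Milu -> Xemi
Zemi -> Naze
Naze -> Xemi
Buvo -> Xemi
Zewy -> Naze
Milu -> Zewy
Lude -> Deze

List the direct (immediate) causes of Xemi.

Buvo, Milu, Naze

Upstream contributors include Lude, Zewy, Deze, Zemi, but only Buvo, Milu, Naze feed directly into Xemi.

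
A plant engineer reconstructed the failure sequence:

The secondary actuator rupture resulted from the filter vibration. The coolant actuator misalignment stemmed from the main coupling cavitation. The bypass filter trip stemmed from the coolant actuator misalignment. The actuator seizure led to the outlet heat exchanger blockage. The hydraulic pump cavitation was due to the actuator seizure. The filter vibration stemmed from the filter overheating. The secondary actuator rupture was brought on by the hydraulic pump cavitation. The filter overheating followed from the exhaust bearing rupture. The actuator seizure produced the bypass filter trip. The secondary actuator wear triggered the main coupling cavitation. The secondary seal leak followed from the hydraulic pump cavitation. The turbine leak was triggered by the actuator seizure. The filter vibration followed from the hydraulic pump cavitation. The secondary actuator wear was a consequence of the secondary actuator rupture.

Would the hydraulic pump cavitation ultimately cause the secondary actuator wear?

There is a causal chain: the hydraulic pump cavitation → the secondary actuator rupture → the secondary actuator wear.

Yes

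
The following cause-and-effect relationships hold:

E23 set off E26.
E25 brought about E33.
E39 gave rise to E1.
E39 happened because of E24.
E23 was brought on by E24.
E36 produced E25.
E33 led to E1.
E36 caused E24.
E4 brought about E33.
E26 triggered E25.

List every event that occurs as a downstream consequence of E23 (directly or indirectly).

E1, E25, E26, E33

Direct effects: E26.
2 steps out: E25.
3 steps out: E33.
4 steps out: E1.
Not reachable from it: E36, E24, E39, E4.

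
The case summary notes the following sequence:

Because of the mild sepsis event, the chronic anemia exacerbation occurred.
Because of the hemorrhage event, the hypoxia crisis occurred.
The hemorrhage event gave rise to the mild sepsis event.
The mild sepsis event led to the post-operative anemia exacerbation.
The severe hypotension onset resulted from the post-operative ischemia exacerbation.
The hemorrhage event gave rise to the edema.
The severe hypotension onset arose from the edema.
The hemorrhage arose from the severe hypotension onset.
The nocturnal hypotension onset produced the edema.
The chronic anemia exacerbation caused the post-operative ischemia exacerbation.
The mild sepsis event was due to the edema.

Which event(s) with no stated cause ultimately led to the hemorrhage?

Tracing upstream from the hemorrhage: the hemorrhage ← the severe hypotension onset ← the edema ← the hemorrhage event.
A separate upstream branch: the hemorrhage ← the severe hypotension onset ← the edema ← the nocturnal hypotension onset.
Each of those chain origins has no stated cause.

the hemorrhage event, the nocturnal hypotension onset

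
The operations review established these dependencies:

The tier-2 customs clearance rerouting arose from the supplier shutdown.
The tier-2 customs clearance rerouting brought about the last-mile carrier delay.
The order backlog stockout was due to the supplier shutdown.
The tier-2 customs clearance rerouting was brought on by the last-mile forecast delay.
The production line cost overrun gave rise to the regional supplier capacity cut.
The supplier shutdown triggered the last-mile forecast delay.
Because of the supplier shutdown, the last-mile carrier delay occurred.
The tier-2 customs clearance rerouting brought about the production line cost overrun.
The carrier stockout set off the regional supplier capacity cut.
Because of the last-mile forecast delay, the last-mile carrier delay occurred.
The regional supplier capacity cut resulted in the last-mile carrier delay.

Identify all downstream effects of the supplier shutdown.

Direct effects: the order backlog stockout, the last-mile forecast delay, the tier-2 customs clearance rerouting, the last-mile carrier delay.
2 steps out: the production line cost overrun.
3 steps out: the regional supplier capacity cut.
Not reachable from it: the carrier stockout.

the last-mile carrier delay, the last-mile forecast delay, the order backlog stockout, the production line cost overrun, the regional supplier capacity cut, the tier-2 customs clearance rerouting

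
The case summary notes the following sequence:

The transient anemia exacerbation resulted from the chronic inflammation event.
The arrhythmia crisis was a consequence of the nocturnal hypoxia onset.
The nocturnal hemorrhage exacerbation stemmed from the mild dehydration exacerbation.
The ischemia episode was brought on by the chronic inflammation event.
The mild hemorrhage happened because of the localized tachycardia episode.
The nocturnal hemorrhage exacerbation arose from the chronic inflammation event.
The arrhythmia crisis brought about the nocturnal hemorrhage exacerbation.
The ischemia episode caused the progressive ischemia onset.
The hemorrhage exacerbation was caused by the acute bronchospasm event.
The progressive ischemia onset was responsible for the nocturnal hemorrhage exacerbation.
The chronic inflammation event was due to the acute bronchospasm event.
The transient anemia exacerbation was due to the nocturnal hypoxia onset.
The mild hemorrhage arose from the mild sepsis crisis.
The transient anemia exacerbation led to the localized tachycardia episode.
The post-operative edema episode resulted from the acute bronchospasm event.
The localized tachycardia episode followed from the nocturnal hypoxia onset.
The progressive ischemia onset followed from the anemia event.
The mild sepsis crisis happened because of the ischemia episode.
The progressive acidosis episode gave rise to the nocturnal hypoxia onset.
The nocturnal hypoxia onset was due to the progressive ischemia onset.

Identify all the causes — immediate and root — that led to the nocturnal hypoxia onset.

the acute bronchospasm event, the anemia event, the chronic inflammation event, the ischemia episode, the progressive acidosis episode, the progressive ischemia onset

Immediate causes of the nocturnal hypoxia onset: the progressive acidosis episode, the progressive ischemia onset.
Further upstream: the acute bronchospasm event, the chronic inflammation event, the ischemia episode, the anemia event.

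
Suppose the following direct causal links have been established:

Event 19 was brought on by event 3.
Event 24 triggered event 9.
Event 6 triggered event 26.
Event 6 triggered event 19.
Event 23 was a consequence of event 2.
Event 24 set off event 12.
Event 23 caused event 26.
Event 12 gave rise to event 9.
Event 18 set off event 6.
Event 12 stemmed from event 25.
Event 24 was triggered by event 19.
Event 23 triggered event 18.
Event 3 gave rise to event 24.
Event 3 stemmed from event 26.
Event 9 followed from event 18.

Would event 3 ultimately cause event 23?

No

Event 3 leads to event 19, event 24, event 12, event 9; event 23 is not among them.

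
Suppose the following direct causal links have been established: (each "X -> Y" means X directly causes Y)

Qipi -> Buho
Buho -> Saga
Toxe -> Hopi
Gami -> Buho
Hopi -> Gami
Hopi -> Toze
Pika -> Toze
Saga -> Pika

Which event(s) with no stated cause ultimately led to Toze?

Qipi, Toxe

Tracing upstream from Toze: Toze ← Hopi ← Toxe.
A separate upstream branch: Toze ← Pika ← Saga ← Buho ← Qipi.
Each of those chain origins has no stated cause.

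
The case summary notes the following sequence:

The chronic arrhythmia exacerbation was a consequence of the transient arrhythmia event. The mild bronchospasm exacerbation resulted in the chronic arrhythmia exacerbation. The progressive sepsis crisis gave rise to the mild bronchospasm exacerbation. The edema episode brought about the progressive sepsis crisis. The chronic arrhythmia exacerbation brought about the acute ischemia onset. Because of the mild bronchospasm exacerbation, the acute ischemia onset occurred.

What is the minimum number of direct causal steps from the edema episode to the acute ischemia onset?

Shortest chain: the edema episode → the progressive sepsis crisis → the mild bronchospasm exacerbation → the acute ischemia onset.

3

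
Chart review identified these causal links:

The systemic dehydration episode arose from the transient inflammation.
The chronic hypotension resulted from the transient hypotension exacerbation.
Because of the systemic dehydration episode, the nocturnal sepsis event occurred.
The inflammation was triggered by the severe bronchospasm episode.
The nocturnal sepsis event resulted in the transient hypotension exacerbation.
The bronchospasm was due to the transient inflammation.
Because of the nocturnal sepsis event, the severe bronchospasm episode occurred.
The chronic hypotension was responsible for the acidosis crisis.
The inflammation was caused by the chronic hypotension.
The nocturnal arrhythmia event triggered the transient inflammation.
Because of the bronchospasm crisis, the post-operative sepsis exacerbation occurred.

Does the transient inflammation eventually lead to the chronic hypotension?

There is a causal chain: the transient inflammation → the systemic dehydration episode → the nocturnal sepsis event → the transient hypotension exacerbation → the chronic hypotension.

Yes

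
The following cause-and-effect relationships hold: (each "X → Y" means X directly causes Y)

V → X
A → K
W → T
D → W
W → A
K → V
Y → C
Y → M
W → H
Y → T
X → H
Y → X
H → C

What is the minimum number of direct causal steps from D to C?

3

Shortest chain: D → W → H → C.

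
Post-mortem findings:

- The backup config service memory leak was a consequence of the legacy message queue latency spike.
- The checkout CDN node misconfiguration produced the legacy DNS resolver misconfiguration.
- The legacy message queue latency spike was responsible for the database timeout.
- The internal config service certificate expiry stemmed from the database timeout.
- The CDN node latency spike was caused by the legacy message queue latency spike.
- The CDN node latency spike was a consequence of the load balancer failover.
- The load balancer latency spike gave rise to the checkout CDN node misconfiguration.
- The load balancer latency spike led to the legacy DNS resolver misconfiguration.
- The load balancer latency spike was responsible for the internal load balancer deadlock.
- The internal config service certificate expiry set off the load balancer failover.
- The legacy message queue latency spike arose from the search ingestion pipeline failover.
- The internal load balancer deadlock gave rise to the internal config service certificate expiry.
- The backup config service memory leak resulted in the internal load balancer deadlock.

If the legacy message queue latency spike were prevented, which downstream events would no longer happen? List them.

Downstream of the legacy message queue latency spike: the database timeout, the backup config service memory leak, the internal load balancer deadlock, the internal config service certificate expiry, the load balancer failover, the CDN node latency spike.
Of those, still caused via another path: the internal load balancer deadlock, the internal config service certificate expiry, the load balancer failover, the CDN node latency spike.
The remainder have no surviving cause.

the backup config service memory leak, the database timeout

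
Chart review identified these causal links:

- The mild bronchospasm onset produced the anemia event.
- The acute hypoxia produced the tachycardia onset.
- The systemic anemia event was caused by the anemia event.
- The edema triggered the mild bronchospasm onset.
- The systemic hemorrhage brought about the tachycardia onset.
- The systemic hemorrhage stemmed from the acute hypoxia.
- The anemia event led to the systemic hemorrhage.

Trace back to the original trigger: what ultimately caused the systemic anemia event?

Tracing upstream from the systemic anemia event: the systemic anemia event ← the anemia event ← the mild bronchospasm onset ← the edema.
The edema has no stated cause, so it is the root.

the edema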